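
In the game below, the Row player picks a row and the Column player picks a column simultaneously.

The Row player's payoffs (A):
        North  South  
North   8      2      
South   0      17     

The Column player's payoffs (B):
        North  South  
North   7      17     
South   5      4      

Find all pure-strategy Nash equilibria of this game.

Find each player's best response to every opponent strategy; NE are the intersections.
The Row player's best responses — vs North: North (payoff 8); vs South: South (payoff 17).
The Column player's best responses — vs North: South (payoff 17); vs South: North (payoff 5).
No cell has both players best-responding. For instance, the Row player's best reply to North is North, but against North the Column player prefers South over North.

None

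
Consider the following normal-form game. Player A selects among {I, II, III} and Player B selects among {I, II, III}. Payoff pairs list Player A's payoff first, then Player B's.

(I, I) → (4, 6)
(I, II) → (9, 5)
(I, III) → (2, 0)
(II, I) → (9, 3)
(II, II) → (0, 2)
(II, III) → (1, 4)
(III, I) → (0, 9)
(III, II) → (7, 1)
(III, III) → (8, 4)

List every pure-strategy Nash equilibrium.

Find each player's best response to every opponent strategy; NE are the intersections.
Player A's best responses — vs I: II (payoff 9); vs II: I (payoff 9); vs III: III (payoff 8).
Player B's best responses — vs I: I (payoff 6); vs II: III (payoff 4); vs III: I (payoff 9).
No cell has both players best-responding. For instance, Player A's best reply to I is II, but against II Player B prefers III over I.

None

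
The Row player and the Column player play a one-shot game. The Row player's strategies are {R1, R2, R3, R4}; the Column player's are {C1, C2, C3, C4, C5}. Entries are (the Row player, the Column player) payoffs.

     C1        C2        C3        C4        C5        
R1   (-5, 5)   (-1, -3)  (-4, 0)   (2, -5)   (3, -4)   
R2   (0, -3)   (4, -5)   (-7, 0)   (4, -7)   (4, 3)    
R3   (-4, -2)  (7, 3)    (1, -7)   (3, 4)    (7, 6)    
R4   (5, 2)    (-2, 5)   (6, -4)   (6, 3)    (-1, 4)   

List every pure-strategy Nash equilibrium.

A profile is a Nash equilibrium when each player is best-responding to the other.
The Row player's best responses — vs C1: R4 (payoff 5); vs C2: R3 (payoff 7); vs C3: R4 (payoff 6); vs C4: R4 (payoff 6); vs C5: R3 (payoff 7).
The Column player's best responses — vs R1: C1 (payoff 5); vs R2: C5 (payoff 3); vs R3: C5 (payoff 6); vs R4: C2 (payoff 5).
The only mutual best response is (R3, C5); neither player gains by switching there.

(R3, C5)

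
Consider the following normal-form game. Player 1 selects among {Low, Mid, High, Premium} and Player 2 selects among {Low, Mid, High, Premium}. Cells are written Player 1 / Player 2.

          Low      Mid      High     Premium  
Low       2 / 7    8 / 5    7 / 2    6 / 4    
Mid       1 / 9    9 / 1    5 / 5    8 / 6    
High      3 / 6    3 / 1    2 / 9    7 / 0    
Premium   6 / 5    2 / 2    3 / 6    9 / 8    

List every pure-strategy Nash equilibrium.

A profile is a Nash equilibrium when each player is best-responding to the other.
Player 1's best responses — vs Low: Premium (payoff 6); vs Mid: Mid (payoff 9); vs High: Low (payoff 7); vs Premium: Premium (payoff 9).
Player 2's best responses — vs Low: Low (payoff 7); vs Mid: Low (payoff 9); vs High: High (payoff 9); vs Premium: Premium (payoff 8).
The only mutual best response is (Premium, Premium); neither player gains by switching there.

(Premium, Premium)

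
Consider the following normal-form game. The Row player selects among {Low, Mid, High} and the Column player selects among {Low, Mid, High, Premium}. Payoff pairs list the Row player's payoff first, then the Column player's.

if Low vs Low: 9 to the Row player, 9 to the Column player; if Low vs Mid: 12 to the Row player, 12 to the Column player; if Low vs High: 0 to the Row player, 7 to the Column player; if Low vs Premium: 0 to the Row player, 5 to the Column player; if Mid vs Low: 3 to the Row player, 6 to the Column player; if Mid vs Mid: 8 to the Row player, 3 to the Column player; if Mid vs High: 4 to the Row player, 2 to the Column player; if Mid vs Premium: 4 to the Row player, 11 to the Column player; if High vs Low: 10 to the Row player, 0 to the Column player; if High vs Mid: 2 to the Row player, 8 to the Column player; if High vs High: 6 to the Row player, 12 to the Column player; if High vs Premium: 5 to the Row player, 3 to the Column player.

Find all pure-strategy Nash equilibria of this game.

(Low, Mid) and (High, High)

Find each player's best response to every opponent strategy; NE are the intersections.
The Row player's best responses — vs Low: High (payoff 10); vs Mid: Low (payoff 12); vs High: High (payoff 6); vs Premium: High (payoff 5).
The Column player's best responses — vs Low: Mid (payoff 12); vs Mid: Premium (payoff 11); vs High: High (payoff 12).
Mutual best responses occur at (Low, Mid) and (High, High); at each, neither player gains by switching.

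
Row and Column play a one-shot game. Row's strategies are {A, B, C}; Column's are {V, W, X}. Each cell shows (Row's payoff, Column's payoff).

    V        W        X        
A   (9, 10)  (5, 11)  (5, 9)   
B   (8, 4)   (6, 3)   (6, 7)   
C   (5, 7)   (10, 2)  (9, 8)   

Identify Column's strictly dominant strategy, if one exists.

Check whether one of Column's strategies beats all alternatives regardless of what the opponent does.
V is not dominant: against A, W gives 11 > 10.
W is not dominant: against B, V gives 4 > 3.
X is not dominant: against A, V gives 10 > 9.
No single strategy is best against every opponent action.

No strictly dominant strategy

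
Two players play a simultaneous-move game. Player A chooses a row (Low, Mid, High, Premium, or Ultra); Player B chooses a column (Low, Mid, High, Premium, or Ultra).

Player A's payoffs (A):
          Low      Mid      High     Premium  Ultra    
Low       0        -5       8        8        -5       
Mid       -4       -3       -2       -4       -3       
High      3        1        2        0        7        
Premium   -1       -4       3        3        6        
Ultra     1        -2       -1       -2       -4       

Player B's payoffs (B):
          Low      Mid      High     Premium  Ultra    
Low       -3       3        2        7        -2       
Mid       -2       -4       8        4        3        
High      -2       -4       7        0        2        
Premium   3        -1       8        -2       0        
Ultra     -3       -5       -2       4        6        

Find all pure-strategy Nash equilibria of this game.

(Low, Premium)

A profile is a Nash equilibrium when each player is best-responding to the other.
Player A's best responses — vs Low: High (payoff 3); vs Mid: High (payoff 1); vs High: Low (payoff 8); vs Premium: Low (payoff 8); vs Ultra: High (payoff 7).
Player B's best responses — vs Low: Premium (payoff 7); vs Mid: High (payoff 8); vs High: High (payoff 7); vs Premium: High (payoff 8); vs Ultra: Ultra (payoff 6).
The only mutual best response is (Low, Premium); neither player gains by switching there.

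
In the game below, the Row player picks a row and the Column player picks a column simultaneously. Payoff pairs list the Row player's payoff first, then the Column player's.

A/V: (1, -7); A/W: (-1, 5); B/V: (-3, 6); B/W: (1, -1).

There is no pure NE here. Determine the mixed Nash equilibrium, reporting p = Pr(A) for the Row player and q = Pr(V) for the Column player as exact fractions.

p = 7/19, q = 1/3

In a mixed NE each player is indifferent between their pure strategies, so the opponent's mix sets the indifference.
The Column player indifferent between V and W: p·(-7) + (1−p)·6 = p·5 + (1−p)·(-1) ⟹ 6 + (-13)p = (-1) + 6p ⟹ p = 7/19.
The Row player indifferent between A and B: q·1 + (1−q)·(-1) = q·(-3) + (1−q)·1 ⟹ (-1) + 2q = 1 + (-4)q ⟹ q = 1/3.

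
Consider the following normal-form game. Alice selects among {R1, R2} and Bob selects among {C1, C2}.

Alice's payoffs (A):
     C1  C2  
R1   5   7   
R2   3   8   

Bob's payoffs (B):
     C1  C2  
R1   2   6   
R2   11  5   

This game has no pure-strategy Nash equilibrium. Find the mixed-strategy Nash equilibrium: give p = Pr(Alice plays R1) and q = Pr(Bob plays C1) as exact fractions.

Each player's mixing probability is pinned down by making the *other* player indifferent.
Bob indifferent between C1 and C2: p·2 + (1−p)·11 = p·6 + (1−p)·5 ⟹ 11 + (-9)p = 5 + 1p ⟹ p = 3/5.
Alice indifferent between R1 and R2: q·5 + (1−q)·7 = q·3 + (1−q)·8 ⟹ 7 + (-2)q = 8 + (-5)q ⟹ q = 1/3.

p = 3/5, q = 1/3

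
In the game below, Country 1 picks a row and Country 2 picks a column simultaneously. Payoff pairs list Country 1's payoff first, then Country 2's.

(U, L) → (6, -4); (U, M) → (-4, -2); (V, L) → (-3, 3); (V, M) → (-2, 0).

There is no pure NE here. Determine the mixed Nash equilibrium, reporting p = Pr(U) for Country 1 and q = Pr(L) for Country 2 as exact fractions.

In a mixed NE each player is indifferent between their pure strategies, so the opponent's mix sets the indifference.
Country 2 indifferent between L and M: p·(-4) + (1−p)·3 = p·(-2) + (1−p)·0 ⟹ 3 + (-7)p = 0 + (-2)p ⟹ p = 3/5.
Country 1 indifferent between U and V: q·6 + (1−q)·(-4) = q·(-3) + (1−q)·(-2) ⟹ (-4) + 10q = (-2) + (-1)q ⟹ q = 2/11.

p = 3/5, q = 2/11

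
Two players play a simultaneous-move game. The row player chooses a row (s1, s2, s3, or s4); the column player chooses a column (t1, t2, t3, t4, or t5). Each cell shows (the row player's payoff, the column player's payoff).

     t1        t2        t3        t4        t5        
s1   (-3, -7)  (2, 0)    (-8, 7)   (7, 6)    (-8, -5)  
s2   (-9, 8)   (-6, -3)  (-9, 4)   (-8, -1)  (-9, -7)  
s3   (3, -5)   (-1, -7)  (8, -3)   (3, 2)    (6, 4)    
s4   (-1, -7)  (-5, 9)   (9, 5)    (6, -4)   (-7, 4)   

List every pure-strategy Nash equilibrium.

(s3, t5)

Find each player's best response to every opponent strategy; NE are the intersections.
The row player's best responses — vs t1: s3 (payoff 3); vs t2: s1 (payoff 2); vs t3: s4 (payoff 9); vs t4: s1 (payoff 7); vs t5: s3 (payoff 6).
The column player's best responses — vs s1: t3 (payoff 7); vs s2: t1 (payoff 8); vs s3: t5 (payoff 4); vs s4: t2 (payoff 9).
The only mutual best response is (s3, t5); neither player gains by switching there.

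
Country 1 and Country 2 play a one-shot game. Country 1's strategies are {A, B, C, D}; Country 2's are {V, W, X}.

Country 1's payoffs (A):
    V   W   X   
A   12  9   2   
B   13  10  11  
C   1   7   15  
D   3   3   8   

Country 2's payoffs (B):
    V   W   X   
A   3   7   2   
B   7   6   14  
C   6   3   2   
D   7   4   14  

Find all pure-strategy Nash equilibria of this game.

There is no pure-strategy Nash equilibrium

A profile is a Nash equilibrium when each player is best-responding to the other.
Country 1's best responses — vs V: B (payoff 13); vs W: B (payoff 10); vs X: C (payoff 15).
Country 2's best responses — vs A: W (payoff 7); vs B: X (payoff 14); vs C: V (payoff 6); vs D: X (payoff 14).
No cell has both players best-responding. For instance, Country 1's best reply to X is C, but against C Country 2 prefers V over X.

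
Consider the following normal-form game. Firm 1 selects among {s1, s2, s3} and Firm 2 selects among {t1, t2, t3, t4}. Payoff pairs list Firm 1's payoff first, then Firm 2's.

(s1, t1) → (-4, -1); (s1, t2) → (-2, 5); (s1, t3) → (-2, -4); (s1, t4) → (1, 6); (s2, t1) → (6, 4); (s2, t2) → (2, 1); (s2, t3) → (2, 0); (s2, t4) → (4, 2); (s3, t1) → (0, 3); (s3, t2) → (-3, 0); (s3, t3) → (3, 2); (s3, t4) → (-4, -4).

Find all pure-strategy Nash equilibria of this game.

A profile is a Nash equilibrium when each player is best-responding to the other.
Firm 1's best responses — vs t1: s2 (payoff 6); vs t2: s2 (payoff 2); vs t3: s3 (payoff 3); vs t4: s2 (payoff 4).
Firm 2's best responses — vs s1: t4 (payoff 6); vs s2: t1 (payoff 4); vs s3: t1 (payoff 3).
The only mutual best response is (s2, t1); neither player gains by switching there.

(s2, t1)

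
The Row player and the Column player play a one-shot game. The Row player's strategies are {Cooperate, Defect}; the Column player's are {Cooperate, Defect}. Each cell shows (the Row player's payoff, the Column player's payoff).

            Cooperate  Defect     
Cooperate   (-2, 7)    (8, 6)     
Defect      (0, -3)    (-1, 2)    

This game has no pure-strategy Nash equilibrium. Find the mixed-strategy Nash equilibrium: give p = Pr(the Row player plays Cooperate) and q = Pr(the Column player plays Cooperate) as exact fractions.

In a mixed NE each player is indifferent between their pure strategies, so the opponent's mix sets the indifference.
The Column player indifferent between Cooperate and Defect: p·7 + (1−p)·(-3) = p·6 + (1−p)·2 ⟹ (-3) + 10p = 2 + 4p ⟹ p = 5/6.
The Row player indifferent between Cooperate and Defect: q·(-2) + (1−q)·8 = q·0 + (1−q)·(-1) ⟹ 8 + (-10)q = (-1) + 1q ⟹ q = 9/11.

p = 5/6, q = 9/11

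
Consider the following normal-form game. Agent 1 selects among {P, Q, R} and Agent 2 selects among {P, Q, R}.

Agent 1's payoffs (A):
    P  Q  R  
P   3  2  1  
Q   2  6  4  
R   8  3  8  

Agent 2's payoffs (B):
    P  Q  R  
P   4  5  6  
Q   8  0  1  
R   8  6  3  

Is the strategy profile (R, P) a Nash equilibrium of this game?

Holding Agent 2 at P: Agent 1 gets 8 from R, versus 3 from P, 2 from Q. No profitable deviation for Agent 1.
Holding Agent 1 at R: Agent 2 gets 8 from P, versus 6 from Q, 3 from R. No profitable deviation for Agent 2 either.

Yes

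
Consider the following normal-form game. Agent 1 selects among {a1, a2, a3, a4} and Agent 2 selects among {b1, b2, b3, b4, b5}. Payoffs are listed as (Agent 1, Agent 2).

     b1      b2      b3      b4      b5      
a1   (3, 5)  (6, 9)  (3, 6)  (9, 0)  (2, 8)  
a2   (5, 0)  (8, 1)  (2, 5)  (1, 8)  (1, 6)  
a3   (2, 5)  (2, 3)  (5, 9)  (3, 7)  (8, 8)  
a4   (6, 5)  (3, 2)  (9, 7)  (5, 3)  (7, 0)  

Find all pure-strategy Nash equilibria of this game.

Check mutual best responses: a cell is a NE iff neither player can gain by unilaterally deviating.
Agent 1's best responses — vs b1: a4 (payoff 6); vs b2: a2 (payoff 8); vs b3: a4 (payoff 9); vs b4: a1 (payoff 9); vs b5: a3 (payoff 8).
Agent 2's best responses — vs a1: b2 (payoff 9); vs a2: b4 (payoff 8); vs a3: b3 (payoff 9); vs a4: b3 (payoff 7).
The only mutual best response is (a4, b3); neither player gains by switching there.

(a4, b3)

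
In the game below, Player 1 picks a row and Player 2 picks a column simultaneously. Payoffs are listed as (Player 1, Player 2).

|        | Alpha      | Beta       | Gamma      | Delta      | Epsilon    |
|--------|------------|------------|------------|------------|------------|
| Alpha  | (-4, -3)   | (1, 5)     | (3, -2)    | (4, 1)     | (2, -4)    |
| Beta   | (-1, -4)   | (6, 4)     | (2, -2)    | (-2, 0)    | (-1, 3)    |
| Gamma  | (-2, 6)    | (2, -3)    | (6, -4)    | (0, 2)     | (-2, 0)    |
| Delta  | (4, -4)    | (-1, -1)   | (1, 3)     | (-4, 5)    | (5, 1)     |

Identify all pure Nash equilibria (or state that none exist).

Check mutual best responses: a cell is a NE iff neither player can gain by unilaterally deviating.
Player 1's best responses — vs Alpha: Delta (payoff 4); vs Beta: Beta (payoff 6); vs Gamma: Gamma (payoff 6); vs Delta: Alpha (payoff 4); vs Epsilon: Delta (payoff 5).
Player 2's best responses — vs Alpha: Beta (payoff 5); vs Beta: Beta (payoff 4); vs Gamma: Alpha (payoff 6); vs Delta: Delta (payoff 5).
The only mutual best response is (Beta, Beta); neither player gains by switching there.

(Beta, Beta)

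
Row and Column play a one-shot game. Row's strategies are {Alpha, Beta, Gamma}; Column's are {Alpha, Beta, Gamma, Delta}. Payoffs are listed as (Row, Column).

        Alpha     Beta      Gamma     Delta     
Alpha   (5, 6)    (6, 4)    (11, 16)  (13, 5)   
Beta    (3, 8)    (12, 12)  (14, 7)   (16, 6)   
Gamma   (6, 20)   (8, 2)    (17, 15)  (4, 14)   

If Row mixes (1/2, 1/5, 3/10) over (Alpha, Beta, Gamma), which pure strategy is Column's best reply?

Column's best reply maximizes expected payoff against the mix.
Alpha: (1/2)·6 + (1/5)·8 + (3/10)·20 = 53/5
Beta: (1/2)·4 + (1/5)·12 + (3/10)·2 = 5
Gamma: (1/2)·16 + (1/5)·7 + (3/10)·15 = 139/10
Delta: (1/2)·5 + (1/5)·6 + (3/10)·14 = 79/10
Highest expected payoff is 139/10, from Gamma.

Gamma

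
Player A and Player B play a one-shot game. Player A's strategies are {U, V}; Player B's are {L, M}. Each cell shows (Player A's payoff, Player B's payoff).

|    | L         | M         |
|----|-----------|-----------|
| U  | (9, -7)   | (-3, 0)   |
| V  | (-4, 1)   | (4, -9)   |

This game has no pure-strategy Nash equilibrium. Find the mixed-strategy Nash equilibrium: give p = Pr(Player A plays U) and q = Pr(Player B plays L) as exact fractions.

In a mixed NE each player is indifferent between their pure strategies, so the opponent's mix sets the indifference.
Player B indifferent between L and M: p·(-7) + (1−p)·1 = p·0 + (1−p)·(-9) ⟹ 1 + (-8)p = (-9) + 9p ⟹ p = 10/17.
Player A indifferent between U and V: q·9 + (1−q)·(-3) = q·(-4) + (1−q)·4 ⟹ (-3) + 12q = 4 + (-8)q ⟹ q = 7/20.

p = 10/17, q = 7/20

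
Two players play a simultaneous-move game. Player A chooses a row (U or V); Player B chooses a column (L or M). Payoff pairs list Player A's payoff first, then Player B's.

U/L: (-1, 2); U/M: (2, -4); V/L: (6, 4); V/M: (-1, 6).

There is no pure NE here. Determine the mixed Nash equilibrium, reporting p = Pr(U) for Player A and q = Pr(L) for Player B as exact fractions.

Each player's mixing probability is pinned down by making the *other* player indifferent.
Player B indifferent between L and M: p·2 + (1−p)·4 = p·(-4) + (1−p)·6 ⟹ 4 + (-2)p = 6 + (-10)p ⟹ p = 1/4.
Player A indifferent between U and V: q·(-1) + (1−q)·2 = q·6 + (1−q)·(-1) ⟹ 2 + (-3)q = (-1) + 7q ⟹ q = 3/10.

p = 1/4, q = 3/10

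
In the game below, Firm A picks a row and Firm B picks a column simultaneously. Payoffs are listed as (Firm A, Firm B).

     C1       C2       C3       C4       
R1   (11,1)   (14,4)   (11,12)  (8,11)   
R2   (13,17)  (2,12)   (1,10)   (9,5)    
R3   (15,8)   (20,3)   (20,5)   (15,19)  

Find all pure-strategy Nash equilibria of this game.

A profile is a Nash equilibrium when each player is best-responding to the other.
Firm A's best responses — vs C1: R3 (payoff 15); vs C2: R3 (payoff 20); vs C3: R3 (payoff 20); vs C4: R3 (payoff 15).
Firm B's best responses — vs R1: C3 (payoff 12); vs R2: C1 (payoff 17); vs R3: C4 (payoff 19).
The only mutual best response is (R3, C4); neither player gains by switching there.

(R3, C4)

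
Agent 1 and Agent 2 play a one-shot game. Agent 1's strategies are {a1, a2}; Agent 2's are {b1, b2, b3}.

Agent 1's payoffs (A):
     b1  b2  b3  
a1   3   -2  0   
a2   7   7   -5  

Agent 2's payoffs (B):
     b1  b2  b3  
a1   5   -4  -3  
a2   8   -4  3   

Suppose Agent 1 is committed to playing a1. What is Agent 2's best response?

b1

With Agent 1 fixed at a1, Agent 2's payoffs are: b1 → 5, b2 → -4, b3 → -3.
The maximum is 5, achieved by b1.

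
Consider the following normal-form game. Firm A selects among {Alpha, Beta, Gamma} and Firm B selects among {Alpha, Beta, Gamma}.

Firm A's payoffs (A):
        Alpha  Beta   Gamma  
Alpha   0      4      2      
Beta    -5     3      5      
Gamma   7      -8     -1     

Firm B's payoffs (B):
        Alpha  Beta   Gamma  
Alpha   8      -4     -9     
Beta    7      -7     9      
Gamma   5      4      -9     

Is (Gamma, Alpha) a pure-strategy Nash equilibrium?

Yes

Holding Firm B at Alpha: Firm A gets 7 from Gamma, versus 0 from Alpha, -5 from Beta. No profitable deviation for Firm A.
Holding Firm A at Gamma: Firm B gets 5 from Alpha, versus 4 from Beta, -9 from Gamma. No profitable deviation for Firm B either.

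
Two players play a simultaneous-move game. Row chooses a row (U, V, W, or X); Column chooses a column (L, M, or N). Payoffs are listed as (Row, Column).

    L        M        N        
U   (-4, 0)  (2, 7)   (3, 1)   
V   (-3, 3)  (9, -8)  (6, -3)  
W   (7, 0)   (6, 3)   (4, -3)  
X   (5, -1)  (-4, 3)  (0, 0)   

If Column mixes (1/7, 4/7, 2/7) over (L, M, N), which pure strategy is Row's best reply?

Compute Row's expected payoff from each pure strategy against the given mix.
U: (1/7)·(-4) + (4/7)·2 + (2/7)·3 = 10/7
V: (1/7)·(-3) + (4/7)·9 + (2/7)·6 = 45/7
W: (1/7)·7 + (4/7)·6 + (2/7)·4 = 39/7
X: (1/7)·5 + (4/7)·(-4) + (2/7)·0 = -11/7
Highest expected payoff is 45/7, from V.

V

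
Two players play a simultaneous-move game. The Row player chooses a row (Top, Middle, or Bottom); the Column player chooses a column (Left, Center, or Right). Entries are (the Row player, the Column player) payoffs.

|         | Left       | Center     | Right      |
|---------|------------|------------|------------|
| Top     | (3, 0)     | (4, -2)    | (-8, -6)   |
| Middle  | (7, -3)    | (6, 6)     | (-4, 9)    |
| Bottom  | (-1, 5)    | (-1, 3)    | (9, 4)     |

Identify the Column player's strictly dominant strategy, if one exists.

A strategy is strictly dominant if it gives the Column player a strictly higher payoff than every other strategy, against every choice by the opponent.
Left is not dominant: against Middle, Center gives 6 > -3.
Center is not dominant: against Top, Left gives 0 > -2.
Right is not dominant: against Top, Left gives 0 > -6.
No single strategy is best against every opponent action.

None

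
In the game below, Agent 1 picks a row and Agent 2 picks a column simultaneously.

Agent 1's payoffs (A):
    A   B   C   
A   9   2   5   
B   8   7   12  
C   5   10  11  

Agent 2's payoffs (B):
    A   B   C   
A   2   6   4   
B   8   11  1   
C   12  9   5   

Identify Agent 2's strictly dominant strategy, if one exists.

None

Check whether one of Agent 2's strategies beats all alternatives regardless of what the opponent does.
A is not dominant: against A, B gives 6 > 2.
B is not dominant: against C, A gives 12 > 9.
C is not dominant: against A, B gives 6 > 4.
No single strategy is best against every opponent action.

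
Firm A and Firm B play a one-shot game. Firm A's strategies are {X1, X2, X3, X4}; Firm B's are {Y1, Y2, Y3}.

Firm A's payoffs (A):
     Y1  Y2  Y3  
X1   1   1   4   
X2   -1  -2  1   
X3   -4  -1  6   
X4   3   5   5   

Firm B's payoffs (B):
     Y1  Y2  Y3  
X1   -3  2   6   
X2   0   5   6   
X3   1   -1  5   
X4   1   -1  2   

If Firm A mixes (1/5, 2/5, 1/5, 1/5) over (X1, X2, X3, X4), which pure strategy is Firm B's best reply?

Y3

Compute Firm B's expected payoff from each pure strategy against the given mix.
Y1: (1/5)·(-3) + (2/5)·0 + (1/5)·1 + (1/5)·1 = -1/5
Y2: (1/5)·2 + (2/5)·5 + (1/5)·(-1) + (1/5)·(-1) = 2
Y3: (1/5)·6 + (2/5)·6 + (1/5)·5 + (1/5)·2 = 5
Highest expected payoff is 5, from Y3.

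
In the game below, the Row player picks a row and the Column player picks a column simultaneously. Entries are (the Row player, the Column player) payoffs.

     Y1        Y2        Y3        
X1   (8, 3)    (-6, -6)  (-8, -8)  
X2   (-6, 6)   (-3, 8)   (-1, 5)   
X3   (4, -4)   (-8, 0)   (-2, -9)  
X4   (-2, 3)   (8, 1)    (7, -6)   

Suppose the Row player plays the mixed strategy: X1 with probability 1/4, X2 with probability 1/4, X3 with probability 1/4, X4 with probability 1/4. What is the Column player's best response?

The Column player's best reply maximizes expected payoff against the mix.
Y1: (1/4)·3 + (1/4)·6 + (1/4)·(-4) + (1/4)·3 = 2
Y2: (1/4)·(-6) + (1/4)·8 + (1/4)·0 + (1/4)·1 = 3/4
Y3: (1/4)·(-8) + (1/4)·5 + (1/4)·(-9) + (1/4)·(-6) = -9/2
Highest expected payoff is 2, from Y1.

Y1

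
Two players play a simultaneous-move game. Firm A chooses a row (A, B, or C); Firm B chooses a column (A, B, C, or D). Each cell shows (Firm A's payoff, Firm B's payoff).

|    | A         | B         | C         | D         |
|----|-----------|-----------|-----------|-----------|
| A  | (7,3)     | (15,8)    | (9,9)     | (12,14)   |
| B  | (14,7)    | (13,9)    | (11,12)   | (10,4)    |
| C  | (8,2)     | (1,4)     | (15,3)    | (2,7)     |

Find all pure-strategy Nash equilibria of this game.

Find each player's best response to every opponent strategy; NE are the intersections.
Firm A's best responses — vs A: B (payoff 14); vs B: A (payoff 15); vs C: C (payoff 15); vs D: A (payoff 12).
Firm B's best responses — vs A: D (payoff 14); vs B: C (payoff 12); vs C: D (payoff 7).
The only mutual best response is (A, D); neither player gains by switching there.

(A, D)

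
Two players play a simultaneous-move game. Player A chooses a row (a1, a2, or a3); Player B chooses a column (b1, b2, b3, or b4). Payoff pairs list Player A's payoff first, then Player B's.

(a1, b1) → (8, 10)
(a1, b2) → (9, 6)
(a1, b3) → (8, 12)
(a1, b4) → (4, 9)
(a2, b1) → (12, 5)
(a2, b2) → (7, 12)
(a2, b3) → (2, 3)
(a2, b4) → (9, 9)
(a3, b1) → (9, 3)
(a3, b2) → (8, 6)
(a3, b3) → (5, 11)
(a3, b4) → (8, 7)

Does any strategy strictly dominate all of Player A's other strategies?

Check whether one of Player A's strategies beats all alternatives regardless of what the opponent does.
a1 is not dominant: against b1, a2 gives 12 > 8.
a2 is not dominant: against b2, a1 gives 9 > 7.
a3 is not dominant: against b1, a2 gives 12 > 9.
No single strategy is best against every opponent action.

None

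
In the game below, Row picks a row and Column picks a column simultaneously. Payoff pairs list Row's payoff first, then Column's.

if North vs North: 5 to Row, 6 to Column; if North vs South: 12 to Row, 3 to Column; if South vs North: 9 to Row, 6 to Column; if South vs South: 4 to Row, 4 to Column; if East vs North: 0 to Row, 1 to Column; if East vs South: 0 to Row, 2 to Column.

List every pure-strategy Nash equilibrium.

(South, North)

Find each player's best response to every opponent strategy; NE are the intersections.
Row's best responses — vs North: South (payoff 9); vs South: North (payoff 12).
Column's best responses — vs North: North (payoff 6); vs South: North (payoff 6); vs East: South (payoff 2).
The only mutual best response is (South, North); neither player gains by switching there.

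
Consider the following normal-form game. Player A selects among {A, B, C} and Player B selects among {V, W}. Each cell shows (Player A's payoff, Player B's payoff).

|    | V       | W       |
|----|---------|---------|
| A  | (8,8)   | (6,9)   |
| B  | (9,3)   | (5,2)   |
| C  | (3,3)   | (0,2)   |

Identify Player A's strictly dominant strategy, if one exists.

Check whether one of Player A's strategies beats all alternatives regardless of what the opponent does.
A is not dominant: against V, B gives 9 > 8.
B is not dominant: against W, A gives 6 > 5.
C is not dominant: against V, A gives 8 > 3.
No single strategy is best against every opponent action.

No strictly dominant strategy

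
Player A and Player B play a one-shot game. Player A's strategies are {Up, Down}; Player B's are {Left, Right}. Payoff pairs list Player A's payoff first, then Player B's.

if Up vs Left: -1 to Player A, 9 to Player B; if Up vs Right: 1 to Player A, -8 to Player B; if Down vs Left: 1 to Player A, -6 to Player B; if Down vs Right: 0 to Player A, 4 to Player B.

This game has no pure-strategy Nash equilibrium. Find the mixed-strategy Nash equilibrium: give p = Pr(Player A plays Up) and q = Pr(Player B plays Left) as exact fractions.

Each player's mixing probability is pinned down by making the *other* player indifferent.
Player B indifferent between Left and Right: p·9 + (1−p)·(-6) = p·(-8) + (1−p)·4 ⟹ (-6) + 15p = 4 + (-12)p ⟹ p = 10/27.
Player A indifferent between Up and Down: q·(-1) + (1−q)·1 = q·1 + (1−q)·0 ⟹ 1 + (-2)q = 0 + 1q ⟹ q = 1/3.

p = 10/27, q = 1/3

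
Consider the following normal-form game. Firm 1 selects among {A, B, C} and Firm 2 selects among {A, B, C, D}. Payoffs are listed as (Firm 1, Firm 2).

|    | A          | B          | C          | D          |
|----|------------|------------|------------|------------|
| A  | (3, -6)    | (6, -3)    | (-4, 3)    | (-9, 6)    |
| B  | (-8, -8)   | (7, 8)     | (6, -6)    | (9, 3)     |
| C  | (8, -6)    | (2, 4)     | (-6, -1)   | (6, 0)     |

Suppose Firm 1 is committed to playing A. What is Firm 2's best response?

With Firm 1 fixed at A, Firm 2's payoffs are: A → -6, B → -3, C → 3, D → 6.
The maximum is 6, achieved by D.

D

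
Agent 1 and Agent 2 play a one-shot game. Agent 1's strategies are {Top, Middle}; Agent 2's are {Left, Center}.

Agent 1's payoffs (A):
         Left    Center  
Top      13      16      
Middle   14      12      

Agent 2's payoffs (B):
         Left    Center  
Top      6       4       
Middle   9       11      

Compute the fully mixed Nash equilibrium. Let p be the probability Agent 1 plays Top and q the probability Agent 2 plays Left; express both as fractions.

p = 1/2, q = 4/5

Each player's mixing probability is pinned down by making the *other* player indifferent.
Agent 2 indifferent between Left and Center: p·6 + (1−p)·9 = p·4 + (1−p)·11 ⟹ 9 + (-3)p = 11 + (-7)p ⟹ p = 1/2.
Agent 1 indifferent between Top and Middle: q·13 + (1−q)·16 = q·14 + (1−q)·12 ⟹ 16 + (-3)q = 12 + 2q ⟹ q = 4/5.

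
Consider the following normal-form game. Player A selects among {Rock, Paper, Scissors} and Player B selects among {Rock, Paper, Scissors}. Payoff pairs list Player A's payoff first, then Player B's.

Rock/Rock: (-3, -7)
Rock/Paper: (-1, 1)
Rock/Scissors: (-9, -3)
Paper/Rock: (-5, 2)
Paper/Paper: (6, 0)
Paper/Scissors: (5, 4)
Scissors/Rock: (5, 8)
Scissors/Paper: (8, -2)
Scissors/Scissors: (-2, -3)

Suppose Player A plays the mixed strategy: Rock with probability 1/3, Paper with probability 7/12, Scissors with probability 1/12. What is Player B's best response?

Scissors

Compute Player B's expected payoff from each pure strategy against the given mix.
Rock: (1/3)·(-7) + (7/12)·2 + (1/12)·8 = -1/2
Paper: (1/3)·1 + (7/12)·0 + (1/12)·(-2) = 1/6
Scissors: (1/3)·(-3) + (7/12)·4 + (1/12)·(-3) = 13/12
Highest expected payoff is 13/12, from Scissors.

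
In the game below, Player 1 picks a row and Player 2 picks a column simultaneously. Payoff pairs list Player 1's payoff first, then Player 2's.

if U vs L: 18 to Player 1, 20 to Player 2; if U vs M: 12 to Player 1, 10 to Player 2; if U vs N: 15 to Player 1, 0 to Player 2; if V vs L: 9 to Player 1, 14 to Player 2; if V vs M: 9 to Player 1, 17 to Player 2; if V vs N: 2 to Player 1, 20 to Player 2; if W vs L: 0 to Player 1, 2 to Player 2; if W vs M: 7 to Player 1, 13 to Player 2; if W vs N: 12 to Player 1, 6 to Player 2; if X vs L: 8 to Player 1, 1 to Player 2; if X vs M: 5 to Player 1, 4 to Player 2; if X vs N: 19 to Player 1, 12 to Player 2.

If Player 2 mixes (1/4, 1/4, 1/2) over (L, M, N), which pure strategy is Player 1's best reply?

Player 1's best reply maximizes expected payoff against the mix.
U: (1/4)·18 + (1/4)·12 + (1/2)·15 = 15
V: (1/4)·9 + (1/4)·9 + (1/2)·2 = 11/2
W: (1/4)·0 + (1/4)·7 + (1/2)·12 = 31/4
X: (1/4)·8 + (1/4)·5 + (1/2)·19 = 51/4
Highest expected payoff is 15, from U.

U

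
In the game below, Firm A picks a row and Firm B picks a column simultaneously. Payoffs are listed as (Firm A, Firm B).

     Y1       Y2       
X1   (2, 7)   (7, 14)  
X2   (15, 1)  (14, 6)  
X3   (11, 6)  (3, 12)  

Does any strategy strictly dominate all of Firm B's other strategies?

Y2

Check whether one of Firm B's strategies beats all alternatives regardless of what the opponent does.
Y2 strictly dominates: vs X1: 14 > 7; vs X2: 6 > 1; vs X3: 12 > 6.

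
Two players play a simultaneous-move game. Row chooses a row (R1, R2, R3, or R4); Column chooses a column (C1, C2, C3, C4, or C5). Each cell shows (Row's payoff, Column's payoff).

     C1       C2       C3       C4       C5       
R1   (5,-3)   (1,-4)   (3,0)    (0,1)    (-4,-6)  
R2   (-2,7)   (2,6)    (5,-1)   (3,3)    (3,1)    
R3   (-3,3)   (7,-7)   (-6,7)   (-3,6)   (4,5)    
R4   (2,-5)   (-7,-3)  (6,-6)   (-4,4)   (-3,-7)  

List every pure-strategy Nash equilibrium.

None

Check mutual best responses: a cell is a NE iff neither player can gain by unilaterally deviating.
Row's best responses — vs C1: R1 (payoff 5); vs C2: R3 (payoff 7); vs C3: R4 (payoff 6); vs C4: R2 (payoff 3); vs C5: R3 (payoff 4).
Column's best responses — vs R1: C4 (payoff 1); vs R2: C1 (payoff 7); vs R3: C3 (payoff 7); vs R4: C4 (payoff 4).
No cell has both players best-responding. For instance, Row's best reply to C5 is R3, but against R3 Column prefers C3 over C5.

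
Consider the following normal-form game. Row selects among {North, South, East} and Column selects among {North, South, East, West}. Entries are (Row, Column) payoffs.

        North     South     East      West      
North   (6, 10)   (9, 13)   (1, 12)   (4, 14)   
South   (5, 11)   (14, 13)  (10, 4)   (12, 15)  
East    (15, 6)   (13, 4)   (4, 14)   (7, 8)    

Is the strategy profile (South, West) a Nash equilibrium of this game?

Holding Column at West: Row gets 12 from South, versus 4 from North, 7 from East. No profitable deviation for Row.
Holding Row at South: Column gets 15 from West, versus 11 from North, 13 from South, 4 from East. No profitable deviation for Column either.

Yes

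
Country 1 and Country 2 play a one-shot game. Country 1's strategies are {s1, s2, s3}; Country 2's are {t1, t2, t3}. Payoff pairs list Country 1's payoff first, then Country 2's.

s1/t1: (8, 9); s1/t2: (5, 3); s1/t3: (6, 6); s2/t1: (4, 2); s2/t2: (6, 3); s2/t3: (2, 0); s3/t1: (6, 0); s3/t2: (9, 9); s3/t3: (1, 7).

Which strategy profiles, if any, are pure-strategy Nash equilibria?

A profile is a Nash equilibrium when each player is best-responding to the other.
Country 1's best responses — vs t1: s1 (payoff 8); vs t2: s3 (payoff 9); vs t3: s1 (payoff 6).
Country 2's best responses — vs s1: t1 (payoff 9); vs s2: t2 (payoff 3); vs s3: t2 (payoff 9).
Mutual best responses occur at (s1, t1) and (s3, t2); at each, neither player gains by switching.

(s1, t1) and (s3, t2)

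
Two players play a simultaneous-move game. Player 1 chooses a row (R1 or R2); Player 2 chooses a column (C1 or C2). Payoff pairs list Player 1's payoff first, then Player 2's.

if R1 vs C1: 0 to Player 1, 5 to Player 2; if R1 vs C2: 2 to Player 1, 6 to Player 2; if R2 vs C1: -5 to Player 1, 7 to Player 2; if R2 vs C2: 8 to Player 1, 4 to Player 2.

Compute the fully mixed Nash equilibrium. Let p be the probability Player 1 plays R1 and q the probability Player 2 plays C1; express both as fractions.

Each player's mixing probability is pinned down by making the *other* player indifferent.
Player 2 indifferent between C1 and C2: p·5 + (1−p)·7 = p·6 + (1−p)·4 ⟹ 7 + (-2)p = 4 + 2p ⟹ p = 3/4.
Player 1 indifferent between R1 and R2: q·0 + (1−q)·2 = q·(-5) + (1−q)·8 ⟹ 2 + (-2)q = 8 + (-13)q ⟹ q = 6/11.

p = 3/4, q = 6/11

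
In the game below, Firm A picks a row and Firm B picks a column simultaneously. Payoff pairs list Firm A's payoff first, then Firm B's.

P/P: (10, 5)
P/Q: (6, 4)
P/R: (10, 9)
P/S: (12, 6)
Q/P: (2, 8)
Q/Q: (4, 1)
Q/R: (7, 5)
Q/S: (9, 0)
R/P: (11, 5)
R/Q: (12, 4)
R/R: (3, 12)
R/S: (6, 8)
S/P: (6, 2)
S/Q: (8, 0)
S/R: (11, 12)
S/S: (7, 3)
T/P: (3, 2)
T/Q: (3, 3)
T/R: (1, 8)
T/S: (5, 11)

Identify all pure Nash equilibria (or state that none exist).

(S, R)

Find each player's best response to every opponent strategy; NE are the intersections.
Firm A's best responses — vs P: R (payoff 11); vs Q: R (payoff 12); vs R: S (payoff 11); vs S: P (payoff 12).
Firm B's best responses — vs P: R (payoff 9); vs Q: P (payoff 8); vs R: R (payoff 12); vs S: R (payoff 12); vs T: S (payoff 11).
The only mutual best response is (S, R); neither player gains by switching there.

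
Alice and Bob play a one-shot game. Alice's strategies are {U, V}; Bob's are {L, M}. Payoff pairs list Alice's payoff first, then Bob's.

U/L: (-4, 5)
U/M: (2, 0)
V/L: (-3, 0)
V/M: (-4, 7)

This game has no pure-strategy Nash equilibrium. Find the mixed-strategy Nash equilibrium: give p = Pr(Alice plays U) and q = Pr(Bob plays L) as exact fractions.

p = 7/12, q = 6/7

Each player's mixing probability is pinned down by making the *other* player indifferent.
Bob indifferent between L and M: p·5 + (1−p)·0 = p·0 + (1−p)·7 ⟹ 0 + 5p = 7 + (-7)p ⟹ p = 7/12.
Alice indifferent between U and V: q·(-4) + (1−q)·2 = q·(-3) + (1−q)·(-4) ⟹ 2 + (-6)q = (-4) + 1q ⟹ q = 6/7.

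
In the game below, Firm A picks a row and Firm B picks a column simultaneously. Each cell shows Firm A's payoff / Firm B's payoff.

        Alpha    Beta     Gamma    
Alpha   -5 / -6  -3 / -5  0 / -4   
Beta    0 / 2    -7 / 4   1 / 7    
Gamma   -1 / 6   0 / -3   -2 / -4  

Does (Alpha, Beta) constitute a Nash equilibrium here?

Holding Firm B at Beta: Firm A gets -3 from Alpha but could get 0 by switching to Gamma. Firm A has a profitable deviation.

No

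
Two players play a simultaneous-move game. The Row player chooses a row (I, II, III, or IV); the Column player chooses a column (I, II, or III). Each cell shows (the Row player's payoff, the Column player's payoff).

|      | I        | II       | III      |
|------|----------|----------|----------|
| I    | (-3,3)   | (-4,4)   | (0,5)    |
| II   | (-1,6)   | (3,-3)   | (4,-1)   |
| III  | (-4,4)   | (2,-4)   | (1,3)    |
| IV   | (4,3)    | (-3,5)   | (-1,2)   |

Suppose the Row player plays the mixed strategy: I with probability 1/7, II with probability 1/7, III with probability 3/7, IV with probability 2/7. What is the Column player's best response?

Compute the Column player's expected payoff from each pure strategy against the given mix.
I: (1/7)·3 + (1/7)·6 + (3/7)·4 + (2/7)·3 = 27/7
II: (1/7)·4 + (1/7)·(-3) + (3/7)·(-4) + (2/7)·5 = -1/7
III: (1/7)·5 + (1/7)·(-1) + (3/7)·3 + (2/7)·2 = 17/7
Highest expected payoff is 27/7, from I.

I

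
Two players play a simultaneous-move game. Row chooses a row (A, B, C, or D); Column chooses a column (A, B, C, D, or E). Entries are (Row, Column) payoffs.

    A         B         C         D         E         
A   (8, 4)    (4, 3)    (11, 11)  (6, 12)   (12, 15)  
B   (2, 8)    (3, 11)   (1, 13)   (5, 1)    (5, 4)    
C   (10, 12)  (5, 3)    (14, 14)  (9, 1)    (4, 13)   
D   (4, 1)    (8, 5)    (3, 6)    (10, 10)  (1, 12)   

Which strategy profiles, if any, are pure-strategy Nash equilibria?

Check mutual best responses: a cell is a NE iff neither player can gain by unilaterally deviating.
Row's best responses — vs A: C (payoff 10); vs B: D (payoff 8); vs C: C (payoff 14); vs D: D (payoff 10); vs E: A (payoff 12).
Column's best responses — vs A: E (payoff 15); vs B: C (payoff 13); vs C: C (payoff 14); vs D: E (payoff 12).
Mutual best responses occur at (A, E) and (C, C); at each, neither player gains by switching.

(A, E) and (C, C)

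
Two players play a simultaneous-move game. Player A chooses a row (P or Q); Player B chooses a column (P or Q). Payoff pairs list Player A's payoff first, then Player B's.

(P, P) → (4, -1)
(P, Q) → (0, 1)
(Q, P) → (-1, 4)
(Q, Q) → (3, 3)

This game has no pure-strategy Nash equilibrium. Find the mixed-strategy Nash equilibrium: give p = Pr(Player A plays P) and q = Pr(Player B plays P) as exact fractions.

p = 1/3, q = 3/8

In a mixed NE each player is indifferent between their pure strategies, so the opponent's mix sets the indifference.
Player B indifferent between P and Q: p·(-1) + (1−p)·4 = p·1 + (1−p)·3 ⟹ 4 + (-5)p = 3 + (-2)p ⟹ p = 1/3.
Player A indifferent between P and Q: q·4 + (1−q)·0 = q·(-1) + (1−q)·3 ⟹ 0 + 4q = 3 + (-4)q ⟹ q = 3/8.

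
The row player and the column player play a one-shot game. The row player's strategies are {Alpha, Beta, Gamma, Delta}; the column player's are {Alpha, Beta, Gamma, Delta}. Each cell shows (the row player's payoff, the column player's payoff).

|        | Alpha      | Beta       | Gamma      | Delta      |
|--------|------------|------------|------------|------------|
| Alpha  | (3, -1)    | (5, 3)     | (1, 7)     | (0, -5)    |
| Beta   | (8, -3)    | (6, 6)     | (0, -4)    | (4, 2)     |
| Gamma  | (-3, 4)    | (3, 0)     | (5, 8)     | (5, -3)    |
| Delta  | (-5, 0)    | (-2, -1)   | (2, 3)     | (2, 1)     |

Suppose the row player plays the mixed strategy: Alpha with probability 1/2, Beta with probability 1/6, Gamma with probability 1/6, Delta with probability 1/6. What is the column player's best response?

Gamma

Compute the column player's expected payoff from each pure strategy against the given mix.
Alpha: (1/2)·(-1) + (1/6)·(-3) + (1/6)·4 + (1/6)·0 = -1/3
Beta: (1/2)·3 + (1/6)·6 + (1/6)·0 + (1/6)·(-1) = 7/3
Gamma: (1/2)·7 + (1/6)·(-4) + (1/6)·8 + (1/6)·3 = 14/3
Delta: (1/2)·(-5) + (1/6)·2 + (1/6)·(-3) + (1/6)·1 = -5/2
Highest expected payoff is 14/3, from Gamma.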